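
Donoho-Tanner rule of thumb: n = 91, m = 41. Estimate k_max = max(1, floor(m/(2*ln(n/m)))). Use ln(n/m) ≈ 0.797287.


n/m = 91/41.
ln(n/m) ≈ 0.797287.
2*ln(n/m) ≈ 1.594574.
m/(2*ln(n/m)) ≈ 41/1.594574 ≈ 25.7122.
floor = 25.
k_max = max(1, 25) = 25.

25


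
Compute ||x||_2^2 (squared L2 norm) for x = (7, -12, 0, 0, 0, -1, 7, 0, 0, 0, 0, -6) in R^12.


Non-zero entries: [(0, 7), (1, -12), (5, -1), (6, 7), (11, -6)]
Squares: [49, 144, 1, 49, 36]
||x||_2^2 = sum = 279.

279


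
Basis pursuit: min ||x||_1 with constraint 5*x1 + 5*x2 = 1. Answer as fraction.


Axis intercepts:
  x1 = 1/5, x2 = 0: L1 = 1/5
  x1 = 0, x2 = 1/5: L1 = 1/5
x* = (1/5, 0)
||x*||_1 = 1/5.

1/5


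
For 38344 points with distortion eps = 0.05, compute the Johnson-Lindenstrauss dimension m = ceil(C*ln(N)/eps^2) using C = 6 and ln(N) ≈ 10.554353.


ln(38344) ≈ 10.554353.
eps^2 = 0.05^2 = 0.0025.
C*ln(N)/eps^2 ≈ 6*10.554353/0.0025 ≈ 25330.4472.
m = ceil(25330.4472) = 25331.

25331


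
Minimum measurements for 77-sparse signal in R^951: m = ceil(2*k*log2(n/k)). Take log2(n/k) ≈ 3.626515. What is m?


log2(n/k) = log2(951/77) ≈ 3.626515.
2*k*log2(n/k) ≈ 2*77*3.626515 = 558.48331.
m = ceil(558.48331) = 559.

559


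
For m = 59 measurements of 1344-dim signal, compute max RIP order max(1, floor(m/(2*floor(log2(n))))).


floor(log2(1344)) = 10.
2*10 = 20.
m/(2*floor(log2(n))) = 59/20 ≈ 2.95.
floor = 2.
k = max(1, 2) = 2.

2


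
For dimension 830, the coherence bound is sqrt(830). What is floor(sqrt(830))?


28^2 = 784 <= 830 < 841 = 29^2, so 28 <= sqrt(830) < 29.
floor(sqrt(830)) = 28.

28


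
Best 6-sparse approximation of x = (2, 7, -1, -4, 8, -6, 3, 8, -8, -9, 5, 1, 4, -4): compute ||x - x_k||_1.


Sorted |x_i| descending: [9, 8, 8, 8, 7, 6, 5, 4, 4, 4, 3, 2, 1, 1]
Keep top 6: [9, 8, 8, 8, 7, 6]
Tail entries: [5, 4, 4, 4, 3, 2, 1, 1]
L1 error = sum of tail = 24.

24


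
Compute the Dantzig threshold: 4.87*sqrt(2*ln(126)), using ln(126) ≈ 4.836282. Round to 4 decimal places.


ln(126) ≈ 4.836282.
2*ln(n) ≈ 9.672564.
sqrt(2*ln(n)) ≈ sqrt(9.672564) ≈ 3.110075.
threshold ≈ 4.87*3.110075 = 15.14606525 ≈ 15.1461.

15.1461


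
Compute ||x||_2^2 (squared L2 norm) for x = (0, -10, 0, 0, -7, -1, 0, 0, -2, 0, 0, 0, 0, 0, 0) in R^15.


Non-zero entries: [(1, -10), (4, -7), (5, -1), (8, -2)]
Squares: [100, 49, 1, 4]
||x||_2^2 = sum = 154.

154


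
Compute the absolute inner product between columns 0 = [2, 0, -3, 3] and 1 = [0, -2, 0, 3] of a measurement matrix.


Inner product: 2*0 + 0*-2 + -3*0 + 3*3
Products: [0, 0, 0, 9]
Sum = 9.
|dot| = 9.

9


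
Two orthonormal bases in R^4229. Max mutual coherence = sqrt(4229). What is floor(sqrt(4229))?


65^2 = 4225 <= 4229 < 4356 = 66^2, so 65 <= sqrt(4229) < 66.
floor(sqrt(4229)) = 65.

65


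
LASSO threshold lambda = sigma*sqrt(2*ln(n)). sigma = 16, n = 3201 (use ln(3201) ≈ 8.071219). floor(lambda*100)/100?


ln(3201) ≈ 8.071219.
2*ln(n) ≈ 16.142438.
sqrt(2*ln(n)) ≈ sqrt(16.142438) ≈ 4.017765.
lambda ≈ 16*4.017765 = 64.28424.
floor(lambda*100)/100 = 64.28.

64.28


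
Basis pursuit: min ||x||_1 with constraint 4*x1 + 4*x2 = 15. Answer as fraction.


Axis intercepts:
  x1 = 15/4, x2 = 0: L1 = 15/4
  x1 = 0, x2 = 15/4: L1 = 15/4
x* = (15/4, 0)
||x*||_1 = 15/4.

15/4


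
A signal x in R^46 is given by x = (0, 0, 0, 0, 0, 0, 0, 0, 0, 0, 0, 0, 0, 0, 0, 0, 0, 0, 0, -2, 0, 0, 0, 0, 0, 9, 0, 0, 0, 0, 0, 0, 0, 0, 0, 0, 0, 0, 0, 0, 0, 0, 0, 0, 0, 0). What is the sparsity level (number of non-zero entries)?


Non-zero positions: [19, 25].
Sparsity = 2.

2


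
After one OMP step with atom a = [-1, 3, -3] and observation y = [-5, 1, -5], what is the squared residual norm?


a^T a = 19.
a^T y = 23.
coeff = 23/19 = 23/19.
||r||^2 = 440/19.

440/19


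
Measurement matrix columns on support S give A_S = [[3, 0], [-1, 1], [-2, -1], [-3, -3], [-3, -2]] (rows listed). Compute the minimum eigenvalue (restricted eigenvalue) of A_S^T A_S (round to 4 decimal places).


A_S^T A_S = [[32, 16], [16, 15]].
trace = 47.
det = 224.
disc = trace^2 - 4*det = 2209 - 4*224 = 1313.
sqrt(1313) ≈ 36.235342.
lam_min = (47 - sqrt(1313))/2 ≈ (47 - 36.235342)/2 = 5.382329 ≈ 5.3823.

5.3823


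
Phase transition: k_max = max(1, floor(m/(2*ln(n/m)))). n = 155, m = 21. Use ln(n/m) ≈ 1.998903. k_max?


n/m = 155/21.
ln(n/m) ≈ 1.998903.
2*ln(n/m) ≈ 3.997806.
m/(2*ln(n/m)) ≈ 21/3.997806 ≈ 5.2529.
floor = 5.
k_max = max(1, 5) = 5.

5


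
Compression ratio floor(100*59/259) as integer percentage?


100*m/n = 100*59/259 ≈ 22.7799.
floor = 22.

22


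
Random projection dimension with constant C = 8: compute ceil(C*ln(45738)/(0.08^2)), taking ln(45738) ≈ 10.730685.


ln(45738) ≈ 10.730685.
eps^2 = 0.08^2 = 0.0064.
C*ln(N)/eps^2 ≈ 8*10.730685/0.0064 ≈ 13413.3563.
m = ceil(13413.3563) = 13414.

13414


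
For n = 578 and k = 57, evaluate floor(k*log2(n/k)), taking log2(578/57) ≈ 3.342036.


log2(n/k) = log2(578/57) ≈ 3.342036.
k*log2(n/k) ≈ 57*3.342036 = 190.496052.
floor(190.496052) = 190.

190


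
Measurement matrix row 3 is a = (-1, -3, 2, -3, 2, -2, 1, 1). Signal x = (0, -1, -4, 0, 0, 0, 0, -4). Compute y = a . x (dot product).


Non-zero terms: ['-3*-1', '2*-4', '1*-4']
Products: [3, -8, -4]
y = sum = -9.

-9


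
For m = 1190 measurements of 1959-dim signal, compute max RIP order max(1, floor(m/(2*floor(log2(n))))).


floor(log2(1959)) = 10.
2*10 = 20.
m/(2*floor(log2(n))) = 1190/20 ≈ 59.5.
floor = 59.
k = max(1, 59) = 59.

59


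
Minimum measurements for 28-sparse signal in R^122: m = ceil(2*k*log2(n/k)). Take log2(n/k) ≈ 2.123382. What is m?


log2(n/k) = log2(122/28) ≈ 2.123382.
2*k*log2(n/k) ≈ 2*28*2.123382 = 118.909392.
m = ceil(118.909392) = 119.

119


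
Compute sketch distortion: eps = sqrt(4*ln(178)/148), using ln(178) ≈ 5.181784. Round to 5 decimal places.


ln(178) ≈ 5.181784.
4*ln(N)/m ≈ 4*5.181784/148 ≈ 0.14004822.
eps = sqrt(0.14004822) ≈ 0.3742302 ≈ 0.37423.

0.37423


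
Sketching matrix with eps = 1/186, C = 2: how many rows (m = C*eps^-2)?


1/eps = 186.
(1/eps)^2 = 34596.
m = 2*34596 = 69192.

69192


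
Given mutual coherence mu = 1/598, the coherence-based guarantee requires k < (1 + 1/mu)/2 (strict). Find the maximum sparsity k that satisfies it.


1/mu = 598.
1 + 1/mu = 599.
(1 + 1/mu)/2 = 299.5 is not an integer, so k_max = floor(299.5) = 299.

299


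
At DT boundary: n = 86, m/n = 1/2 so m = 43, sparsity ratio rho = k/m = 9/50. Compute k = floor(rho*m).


m = 1/2*86 = 43.
rho = 9/50.
rho*m = 9/50*43 = 7.74.
k = floor(7.74) = 7.

7


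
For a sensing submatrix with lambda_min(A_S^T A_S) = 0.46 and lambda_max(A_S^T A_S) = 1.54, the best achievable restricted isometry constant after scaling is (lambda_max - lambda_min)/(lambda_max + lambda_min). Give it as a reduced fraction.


lambda_max - lambda_min = 1.54 - 0.46 = 1.08.
lambda_max + lambda_min = 1.54 + 0.46 = 2.00.
delta = 1.08/2.00 = 108/200 = 27/50.

27/50


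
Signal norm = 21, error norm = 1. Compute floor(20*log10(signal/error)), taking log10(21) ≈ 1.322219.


||x||/||e|| = 21/1 = 21.
log10(21) ≈ 1.322219.
20*log10(||x||/||e||) ≈ 20*1.322219 = 26.44438.
floor(26.44438) = 26.

26


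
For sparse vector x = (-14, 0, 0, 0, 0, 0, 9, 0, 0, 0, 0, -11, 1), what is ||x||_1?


Non-zero entries: [(0, -14), (6, 9), (11, -11), (12, 1)]
Absolute values: [14, 9, 11, 1]
||x||_1 = sum = 35.

35


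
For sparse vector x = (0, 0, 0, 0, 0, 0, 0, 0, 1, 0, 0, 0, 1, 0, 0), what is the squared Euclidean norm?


Non-zero entries: [(8, 1), (12, 1)]
Squares: [1, 1]
||x||_2^2 = sum = 2.

2


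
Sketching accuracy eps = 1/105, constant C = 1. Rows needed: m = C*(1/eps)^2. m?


1/eps = 105.
(1/eps)^2 = 11025.
m = 1*11025 = 11025.

11025


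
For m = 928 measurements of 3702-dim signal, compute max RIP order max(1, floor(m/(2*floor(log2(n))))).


floor(log2(3702)) = 11.
2*11 = 22.
m/(2*floor(log2(n))) = 928/22 ≈ 42.1818.
floor = 42.
k = max(1, 42) = 42.

42


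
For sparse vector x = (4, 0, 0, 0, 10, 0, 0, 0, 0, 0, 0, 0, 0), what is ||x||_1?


Non-zero entries: [(0, 4), (4, 10)]
Absolute values: [4, 10]
||x||_1 = sum = 14.

14


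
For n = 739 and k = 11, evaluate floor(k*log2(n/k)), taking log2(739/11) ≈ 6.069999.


log2(n/k) = log2(739/11) ≈ 6.069999.
k*log2(n/k) ≈ 11*6.069999 = 66.769989.
floor(66.769989) = 66.

66


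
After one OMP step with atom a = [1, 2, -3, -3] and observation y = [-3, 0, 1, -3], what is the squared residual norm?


a^T a = 23.
a^T y = 3.
coeff = 3/23 = 3/23.
||r||^2 = 428/23.

428/23


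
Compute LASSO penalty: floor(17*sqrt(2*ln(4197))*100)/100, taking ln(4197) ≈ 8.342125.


ln(4197) ≈ 8.342125.
2*ln(n) ≈ 16.68425.
sqrt(2*ln(n)) ≈ sqrt(16.68425) ≈ 4.084636.
lambda ≈ 17*4.084636 = 69.438812.
floor(lambda*100)/100 = 69.43.

69.43


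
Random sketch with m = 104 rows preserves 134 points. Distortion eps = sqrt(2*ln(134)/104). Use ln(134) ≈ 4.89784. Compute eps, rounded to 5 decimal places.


ln(134) ≈ 4.89784.
2*ln(N)/m ≈ 2*4.89784/104 ≈ 0.09418923.
eps = sqrt(0.09418923) ≈ 0.3069026 ≈ 0.30690.

0.30690


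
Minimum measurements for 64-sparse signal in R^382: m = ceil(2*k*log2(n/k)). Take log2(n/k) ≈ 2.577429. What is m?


log2(n/k) = log2(382/64) ≈ 2.577429.
2*k*log2(n/k) ≈ 2*64*2.577429 = 329.910912.
m = ceil(329.910912) = 330.

330


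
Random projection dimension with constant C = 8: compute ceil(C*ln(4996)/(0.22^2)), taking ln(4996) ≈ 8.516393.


ln(4996) ≈ 8.516393.
eps^2 = 0.22^2 = 0.0484.
C*ln(N)/eps^2 ≈ 8*8.516393/0.0484 ≈ 1407.6683.
m = ceil(1407.6683) = 1408.

1408


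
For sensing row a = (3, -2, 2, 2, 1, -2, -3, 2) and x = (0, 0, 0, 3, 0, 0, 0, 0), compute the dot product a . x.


Non-zero terms: ['2*3']
Products: [6]
y = sum = 6.

6


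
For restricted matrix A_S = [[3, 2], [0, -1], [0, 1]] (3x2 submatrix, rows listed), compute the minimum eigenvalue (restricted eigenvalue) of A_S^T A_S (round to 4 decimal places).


A_S^T A_S = [[9, 6], [6, 6]].
trace = 15.
det = 18.
disc = trace^2 - 4*det = 225 - 4*18 = 153.
sqrt(153) ≈ 12.369317.
lam_min = (15 - sqrt(153))/2 ≈ (15 - 12.369317)/2 = 1.3153415 ≈ 1.3153.

1.3153


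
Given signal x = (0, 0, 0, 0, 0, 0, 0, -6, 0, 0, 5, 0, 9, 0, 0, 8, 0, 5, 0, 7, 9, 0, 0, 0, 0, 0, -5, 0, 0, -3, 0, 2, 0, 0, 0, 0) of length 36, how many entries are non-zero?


Non-zero positions: [7, 10, 12, 15, 17, 19, 20, 26, 29, 31].
Sparsity = 10.

10


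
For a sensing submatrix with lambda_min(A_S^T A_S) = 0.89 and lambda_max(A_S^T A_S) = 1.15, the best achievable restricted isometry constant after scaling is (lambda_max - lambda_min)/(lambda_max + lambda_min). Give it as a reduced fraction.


lambda_max - lambda_min = 1.15 - 0.89 = 0.26.
lambda_max + lambda_min = 1.15 + 0.89 = 2.04.
delta = 0.26/2.04 = 26/204 = 13/102.

13/102


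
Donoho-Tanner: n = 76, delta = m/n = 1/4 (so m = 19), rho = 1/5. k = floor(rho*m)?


m = 1/4*76 = 19.
rho = 1/5.
rho*m = 1/5*19 = 3.8.
k = floor(3.8) = 3.

3


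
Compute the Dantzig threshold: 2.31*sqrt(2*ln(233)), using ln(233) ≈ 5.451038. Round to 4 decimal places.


ln(233) ≈ 5.451038.
2*ln(n) ≈ 10.902076.
sqrt(2*ln(n)) ≈ sqrt(10.902076) ≈ 3.301829.
threshold ≈ 2.31*3.301829 = 7.62722499 ≈ 7.6272.

7.6272


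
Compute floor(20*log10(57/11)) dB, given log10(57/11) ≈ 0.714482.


||x||/||e|| = 57/11.
log10(57/11) ≈ 0.714482.
20*log10(||x||/||e||) ≈ 20*0.714482 = 14.28964.
floor(14.28964) = 14.

14


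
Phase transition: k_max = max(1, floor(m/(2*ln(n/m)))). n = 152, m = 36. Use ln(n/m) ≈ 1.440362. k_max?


n/m = 152/36 = 38/9.
ln(n/m) ≈ 1.440362.
2*ln(n/m) ≈ 2.880724.
m/(2*ln(n/m)) ≈ 36/2.880724 ≈ 12.4969.
floor = 12.
k_max = max(1, 12) = 12.

12


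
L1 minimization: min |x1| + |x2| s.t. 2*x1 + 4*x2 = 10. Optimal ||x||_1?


Axis intercepts:
  x1 = 5, x2 = 0: L1 = 5
  x1 = 0, x2 = 5/2: L1 = 5/2
x* = (0, 5/2)
||x*||_1 = 5/2.

5/2


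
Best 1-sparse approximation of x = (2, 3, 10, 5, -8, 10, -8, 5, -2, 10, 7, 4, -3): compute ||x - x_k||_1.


Sorted |x_i| descending: [10, 10, 10, 8, 8, 7, 5, 5, 4, 3, 3, 2, 2]
Keep top 1: [10]
Tail entries: [10, 10, 8, 8, 7, 5, 5, 4, 3, 3, 2, 2]
L1 error = sum of tail = 67.

67


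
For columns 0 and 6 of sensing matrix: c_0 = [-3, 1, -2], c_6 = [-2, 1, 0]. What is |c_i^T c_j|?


Inner product: -3*-2 + 1*1 + -2*0
Products: [6, 1, 0]
Sum = 7.
|dot| = 7.

7


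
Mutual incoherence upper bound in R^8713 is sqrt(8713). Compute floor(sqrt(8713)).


93^2 = 8649 <= 8713 < 8836 = 94^2, so 93 <= sqrt(8713) < 94.
floor(sqrt(8713)) = 93.

93


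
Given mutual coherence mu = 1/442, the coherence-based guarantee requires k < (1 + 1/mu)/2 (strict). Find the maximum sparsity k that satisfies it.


1/mu = 442.
1 + 1/mu = 443.
(1 + 1/mu)/2 = 221.5 is not an integer, so k_max = floor(221.5) = 221.

221


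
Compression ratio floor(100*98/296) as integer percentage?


100*m/n = 100*98/296 ≈ 33.1081.
floor = 33.

33


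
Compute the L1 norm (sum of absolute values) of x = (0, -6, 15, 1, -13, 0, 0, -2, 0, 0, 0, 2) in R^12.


Non-zero entries: [(1, -6), (2, 15), (3, 1), (4, -13), (7, -2), (11, 2)]
Absolute values: [6, 15, 1, 13, 2, 2]
||x||_1 = sum = 39.

39


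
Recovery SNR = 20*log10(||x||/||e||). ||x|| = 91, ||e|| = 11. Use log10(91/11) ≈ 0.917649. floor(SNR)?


||x||/||e|| = 91/11.
log10(91/11) ≈ 0.917649.
20*log10(||x||/||e||) ≈ 20*0.917649 = 18.35298.
floor(18.35298) = 18.

18


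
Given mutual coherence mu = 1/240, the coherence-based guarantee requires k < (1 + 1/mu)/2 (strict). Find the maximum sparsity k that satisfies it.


1/mu = 240.
1 + 1/mu = 241.
(1 + 1/mu)/2 = 120.5 is not an integer, so k_max = floor(120.5) = 120.

120


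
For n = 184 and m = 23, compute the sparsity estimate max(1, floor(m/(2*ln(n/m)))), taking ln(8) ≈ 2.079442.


n/m = 184/23 = 8.
ln(n/m) ≈ 2.079442.
2*ln(n/m) ≈ 4.158884.
m/(2*ln(n/m)) ≈ 23/4.158884 ≈ 5.5303.
floor = 5.
k_max = max(1, 5) = 5.

5


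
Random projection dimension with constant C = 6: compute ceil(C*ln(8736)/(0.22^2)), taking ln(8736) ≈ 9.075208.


ln(8736) ≈ 9.075208.
eps^2 = 0.22^2 = 0.0484.
C*ln(N)/eps^2 ≈ 6*9.075208/0.0484 ≈ 1125.0258.
m = ceil(1125.0258) = 1126.

1126


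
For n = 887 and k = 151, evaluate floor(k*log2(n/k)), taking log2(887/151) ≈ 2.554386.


log2(n/k) = log2(887/151) ≈ 2.554386.
k*log2(n/k) ≈ 151*2.554386 = 385.712286.
floor(385.712286) = 385.

385


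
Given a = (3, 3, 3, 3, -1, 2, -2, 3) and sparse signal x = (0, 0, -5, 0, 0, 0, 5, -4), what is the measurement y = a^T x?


Non-zero terms: ['3*-5', '-2*5', '3*-4']
Products: [-15, -10, -12]
y = sum = -37.

-37


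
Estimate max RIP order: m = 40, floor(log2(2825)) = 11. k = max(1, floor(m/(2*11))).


floor(log2(2825)) = 11.
2*11 = 22.
m/(2*floor(log2(n))) = 40/22 ≈ 1.8182.
floor = 1.
k = max(1, 1) = 1.

1


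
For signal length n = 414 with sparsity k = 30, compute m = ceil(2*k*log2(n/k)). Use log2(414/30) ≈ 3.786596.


log2(n/k) = log2(414/30) ≈ 3.786596.
2*k*log2(n/k) ≈ 2*30*3.786596 = 227.19576.
m = ceil(227.19576) = 228.

228


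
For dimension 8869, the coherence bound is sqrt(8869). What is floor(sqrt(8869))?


94^2 = 8836 <= 8869 < 9025 = 95^2, so 94 <= sqrt(8869) < 95.
floor(sqrt(8869)) = 94.

94


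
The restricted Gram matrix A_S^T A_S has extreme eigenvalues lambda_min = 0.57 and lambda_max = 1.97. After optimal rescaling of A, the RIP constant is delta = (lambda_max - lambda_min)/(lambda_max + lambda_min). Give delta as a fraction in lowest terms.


lambda_max - lambda_min = 1.97 - 0.57 = 1.40.
lambda_max + lambda_min = 1.97 + 0.57 = 2.54.
delta = 1.40/2.54 = 140/254 = 70/127.

70/127


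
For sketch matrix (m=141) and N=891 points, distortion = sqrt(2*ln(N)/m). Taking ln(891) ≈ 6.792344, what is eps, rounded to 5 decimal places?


ln(891) ≈ 6.792344.
2*ln(N)/m ≈ 2*6.792344/141 ≈ 0.0963453.
eps = sqrt(0.0963453) ≈ 0.3103954 ≈ 0.31040.

0.31040


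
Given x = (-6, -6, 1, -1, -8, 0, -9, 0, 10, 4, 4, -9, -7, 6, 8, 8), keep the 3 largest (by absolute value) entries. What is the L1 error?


Sorted |x_i| descending: [10, 9, 9, 8, 8, 8, 7, 6, 6, 6, 4, 4, 1, 1, 0, 0]
Keep top 3: [10, 9, 9]
Tail entries: [8, 8, 8, 7, 6, 6, 6, 4, 4, 1, 1, 0, 0]
L1 error = sum of tail = 59.

59


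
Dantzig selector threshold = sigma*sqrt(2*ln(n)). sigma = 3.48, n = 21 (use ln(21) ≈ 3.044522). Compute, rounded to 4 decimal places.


ln(21) ≈ 3.044522.
2*ln(n) ≈ 6.089044.
sqrt(2*ln(n)) ≈ sqrt(6.089044) ≈ 2.467599.
threshold ≈ 3.48*2.467599 = 8.58724452 ≈ 8.5872.

8.5872


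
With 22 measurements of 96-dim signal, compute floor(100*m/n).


100*m/n = 100*22/96 ≈ 22.9167.
floor = 22.

22


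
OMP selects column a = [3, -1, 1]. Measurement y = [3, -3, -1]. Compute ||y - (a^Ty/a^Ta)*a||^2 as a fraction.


a^T a = 11.
a^T y = 11.
coeff = 11/11 = 1.
||r||^2 = 8.

8


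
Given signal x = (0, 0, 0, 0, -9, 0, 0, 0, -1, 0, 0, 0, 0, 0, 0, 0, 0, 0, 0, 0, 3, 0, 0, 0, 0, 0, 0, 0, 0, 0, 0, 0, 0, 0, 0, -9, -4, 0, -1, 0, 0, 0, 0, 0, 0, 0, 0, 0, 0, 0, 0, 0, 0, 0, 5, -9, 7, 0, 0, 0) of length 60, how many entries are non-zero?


Non-zero positions: [4, 8, 20, 35, 36, 38, 54, 55, 56].
Sparsity = 9.

9


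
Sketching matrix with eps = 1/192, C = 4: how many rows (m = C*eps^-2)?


1/eps = 192.
(1/eps)^2 = 36864.
m = 4*36864 = 147456.

147456


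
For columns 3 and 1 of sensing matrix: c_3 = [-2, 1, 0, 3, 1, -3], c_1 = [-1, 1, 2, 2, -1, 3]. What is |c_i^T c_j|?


Inner product: -2*-1 + 1*1 + 0*2 + 3*2 + 1*-1 + -3*3
Products: [2, 1, 0, 6, -1, -9]
Sum = -1.
|dot| = 1.

1


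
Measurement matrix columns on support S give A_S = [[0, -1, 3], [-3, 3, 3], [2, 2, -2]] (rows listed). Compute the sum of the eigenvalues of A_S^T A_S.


Sum of eigenvalues of A_S^T A_S = trace(A_S^T A_S) = sum of squared column norms of A_S.
A_S^T A_S diagonal: [13, 14, 22].
trace = 13 + 14 + 22 = 49.

49


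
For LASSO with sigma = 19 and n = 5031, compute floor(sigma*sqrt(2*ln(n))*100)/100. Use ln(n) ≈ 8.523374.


ln(5031) ≈ 8.523374.
2*ln(n) ≈ 17.046748.
sqrt(2*ln(n)) ≈ sqrt(17.046748) ≈ 4.128771.
lambda ≈ 19*4.128771 = 78.446649.
floor(lambda*100)/100 = 78.44.

78.44


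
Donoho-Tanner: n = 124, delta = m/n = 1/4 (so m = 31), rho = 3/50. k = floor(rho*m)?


m = 1/4*124 = 31.
rho = 3/50.
rho*m = 3/50*31 = 1.86.
k = floor(1.86) = 1.

1


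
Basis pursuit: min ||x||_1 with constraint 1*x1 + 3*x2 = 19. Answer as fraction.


Axis intercepts:
  x1 = 19, x2 = 0: L1 = 19
  x1 = 0, x2 = 19/3: L1 = 19/3
x* = (0, 19/3)
||x*||_1 = 19/3.

19/3


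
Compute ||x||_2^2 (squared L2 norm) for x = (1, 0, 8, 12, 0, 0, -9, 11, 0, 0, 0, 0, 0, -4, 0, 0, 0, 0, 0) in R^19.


Non-zero entries: [(0, 1), (2, 8), (3, 12), (6, -9), (7, 11), (13, -4)]
Squares: [1, 64, 144, 81, 121, 16]
||x||_2^2 = sum = 427.

427


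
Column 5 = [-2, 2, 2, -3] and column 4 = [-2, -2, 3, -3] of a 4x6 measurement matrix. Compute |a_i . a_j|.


Inner product: -2*-2 + 2*-2 + 2*3 + -3*-3
Products: [4, -4, 6, 9]
Sum = 15.
|dot| = 15.

15


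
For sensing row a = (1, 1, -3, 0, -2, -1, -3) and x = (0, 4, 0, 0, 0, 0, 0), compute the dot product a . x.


Non-zero terms: ['1*4']
Products: [4]
y = sum = 4.

4


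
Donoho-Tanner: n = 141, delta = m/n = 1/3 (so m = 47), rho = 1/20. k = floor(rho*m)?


m = 1/3*141 = 47.
rho = 1/20.
rho*m = 1/20*47 = 2.35.
k = floor(2.35) = 2.

2


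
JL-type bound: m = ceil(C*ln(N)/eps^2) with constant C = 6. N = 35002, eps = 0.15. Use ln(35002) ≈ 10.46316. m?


ln(35002) ≈ 10.46316.
eps^2 = 0.15^2 = 0.0225.
C*ln(N)/eps^2 ≈ 6*10.46316/0.0225 ≈ 2790.176.
m = ceil(2790.176) = 2791.

2791


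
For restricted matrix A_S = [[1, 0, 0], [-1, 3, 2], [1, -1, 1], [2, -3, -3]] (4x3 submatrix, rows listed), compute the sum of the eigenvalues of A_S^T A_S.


Sum of eigenvalues of A_S^T A_S = trace(A_S^T A_S) = sum of squared column norms of A_S.
A_S^T A_S diagonal: [7, 19, 14].
trace = 7 + 19 + 14 = 40.

40


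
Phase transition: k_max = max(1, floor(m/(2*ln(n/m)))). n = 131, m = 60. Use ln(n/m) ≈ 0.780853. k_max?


n/m = 131/60.
ln(n/m) ≈ 0.780853.
2*ln(n/m) ≈ 1.561706.
m/(2*ln(n/m)) ≈ 60/1.561706 ≈ 38.4195.
floor = 38.
k_max = max(1, 38) = 38.

38


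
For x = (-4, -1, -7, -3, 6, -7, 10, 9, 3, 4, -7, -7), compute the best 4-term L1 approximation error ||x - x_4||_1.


Sorted |x_i| descending: [10, 9, 7, 7, 7, 7, 6, 4, 4, 3, 3, 1]
Keep top 4: [10, 9, 7, 7]
Tail entries: [7, 7, 6, 4, 4, 3, 3, 1]
L1 error = sum of tail = 35.

35


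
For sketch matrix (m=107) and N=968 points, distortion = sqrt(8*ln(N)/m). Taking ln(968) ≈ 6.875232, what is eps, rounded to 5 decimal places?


ln(968) ≈ 6.875232.
8*ln(N)/m ≈ 8*6.875232/107 ≈ 0.51403604.
eps = sqrt(0.51403604) ≈ 0.7169631 ≈ 0.71696.

0.71696


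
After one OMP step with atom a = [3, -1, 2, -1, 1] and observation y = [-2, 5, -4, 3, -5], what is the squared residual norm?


a^T a = 16.
a^T y = -27.
coeff = -27/16 = -27/16.
||r||^2 = 535/16.

535/16


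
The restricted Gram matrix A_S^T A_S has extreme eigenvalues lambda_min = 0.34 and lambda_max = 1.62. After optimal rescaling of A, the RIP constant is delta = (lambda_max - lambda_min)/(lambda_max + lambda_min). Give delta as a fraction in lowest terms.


lambda_max - lambda_min = 1.62 - 0.34 = 1.28.
lambda_max + lambda_min = 1.62 + 0.34 = 1.96.
delta = 1.28/1.96 = 128/196 = 32/49.

32/49


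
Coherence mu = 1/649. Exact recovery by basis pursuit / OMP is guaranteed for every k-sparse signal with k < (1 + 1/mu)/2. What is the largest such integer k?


1/mu = 649.
1 + 1/mu = 650.
(1 + 1/mu)/2 = 325 is an integer and the inequality is strict, so k_max = 325 - 1 = 324.

324


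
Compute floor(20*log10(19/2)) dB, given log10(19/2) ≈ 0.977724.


||x||/||e|| = 19/2.
log10(19/2) ≈ 0.977724.
20*log10(||x||/||e||) ≈ 20*0.977724 = 19.55448.
floor(19.55448) = 19.

19


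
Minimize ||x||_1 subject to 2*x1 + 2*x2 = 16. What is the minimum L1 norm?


Axis intercepts:
  x1 = 8, x2 = 0: L1 = 8
  x1 = 0, x2 = 8: L1 = 8
x* = (8, 0)
||x*||_1 = 8.

8


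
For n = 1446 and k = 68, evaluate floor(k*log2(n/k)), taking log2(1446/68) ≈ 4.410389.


log2(n/k) = log2(1446/68) ≈ 4.410389.
k*log2(n/k) ≈ 68*4.410389 = 299.906452.
floor(299.906452) = 299.

299


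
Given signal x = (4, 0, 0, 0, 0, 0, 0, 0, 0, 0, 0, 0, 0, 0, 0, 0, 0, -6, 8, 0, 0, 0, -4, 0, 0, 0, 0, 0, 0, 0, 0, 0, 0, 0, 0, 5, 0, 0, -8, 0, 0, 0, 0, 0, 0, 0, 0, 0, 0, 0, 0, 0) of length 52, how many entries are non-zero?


Non-zero positions: [0, 17, 18, 22, 35, 38].
Sparsity = 6.

6


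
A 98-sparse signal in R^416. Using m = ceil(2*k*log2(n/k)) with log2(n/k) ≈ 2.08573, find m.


log2(n/k) = log2(416/98) ≈ 2.08573.
2*k*log2(n/k) ≈ 2*98*2.08573 = 408.80308.
m = ceil(408.80308) = 409.

409


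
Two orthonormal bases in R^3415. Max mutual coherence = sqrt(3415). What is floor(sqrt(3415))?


58^2 = 3364 <= 3415 < 3481 = 59^2, so 58 <= sqrt(3415) < 59.
floor(sqrt(3415)) = 58.

58


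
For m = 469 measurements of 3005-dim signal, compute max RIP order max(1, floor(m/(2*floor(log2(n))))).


floor(log2(3005)) = 11.
2*11 = 22.
m/(2*floor(log2(n))) = 469/22 ≈ 21.3182.
floor = 21.
k = max(1, 21) = 21.

21


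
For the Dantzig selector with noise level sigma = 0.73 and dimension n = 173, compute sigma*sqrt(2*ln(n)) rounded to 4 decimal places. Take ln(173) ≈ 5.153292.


ln(173) ≈ 5.153292.
2*ln(n) ≈ 10.306584.
sqrt(2*ln(n)) ≈ sqrt(10.306584) ≈ 3.210387.
threshold ≈ 0.73*3.210387 = 2.34358251 ≈ 2.3436.

2.3436


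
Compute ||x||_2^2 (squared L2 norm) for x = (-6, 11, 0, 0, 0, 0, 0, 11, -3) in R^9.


Non-zero entries: [(0, -6), (1, 11), (7, 11), (8, -3)]
Squares: [36, 121, 121, 9]
||x||_2^2 = sum = 287.

287


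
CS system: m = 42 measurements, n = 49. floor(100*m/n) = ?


100*m/n = 100*42/49 ≈ 85.7143.
floor = 85.

85


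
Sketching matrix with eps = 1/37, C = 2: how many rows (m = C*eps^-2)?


1/eps = 37.
(1/eps)^2 = 1369.
m = 2*1369 = 2738.

2738


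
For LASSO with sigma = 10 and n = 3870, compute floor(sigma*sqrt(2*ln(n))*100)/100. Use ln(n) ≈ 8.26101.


ln(3870) ≈ 8.26101.
2*ln(n) ≈ 16.52202.
sqrt(2*ln(n)) ≈ sqrt(16.52202) ≈ 4.064729.
lambda ≈ 10*4.064729 = 40.64729.
floor(lambda*100)/100 = 40.64.

40.64


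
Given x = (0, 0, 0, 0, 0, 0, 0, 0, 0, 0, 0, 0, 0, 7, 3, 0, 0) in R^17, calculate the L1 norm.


Non-zero entries: [(13, 7), (14, 3)]
Absolute values: [7, 3]
||x||_1 = sum = 10.

10


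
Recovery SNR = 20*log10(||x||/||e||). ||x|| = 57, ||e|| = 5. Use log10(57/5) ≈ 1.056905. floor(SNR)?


||x||/||e|| = 57/5.
log10(57/5) ≈ 1.056905.
20*log10(||x||/||e||) ≈ 20*1.056905 = 21.1381.
floor(21.1381) = 21.

21


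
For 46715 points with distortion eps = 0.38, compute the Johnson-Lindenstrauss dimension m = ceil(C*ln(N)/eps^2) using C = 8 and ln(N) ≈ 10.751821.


ln(46715) ≈ 10.751821.
eps^2 = 0.38^2 = 0.1444.
C*ln(N)/eps^2 ≈ 8*10.751821/0.1444 ≈ 595.6688.
m = ceil(595.6688) = 596.

596


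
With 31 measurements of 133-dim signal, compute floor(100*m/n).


100*m/n = 100*31/133 ≈ 23.3083.
floor = 23.

23


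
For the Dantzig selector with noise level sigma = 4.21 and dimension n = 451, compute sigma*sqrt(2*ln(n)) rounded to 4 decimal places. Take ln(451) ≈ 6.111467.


ln(451) ≈ 6.111467.
2*ln(n) ≈ 12.222934.
sqrt(2*ln(n)) ≈ sqrt(12.222934) ≈ 3.496131.
threshold ≈ 4.21*3.496131 = 14.71871151 ≈ 14.7187.

14.7187


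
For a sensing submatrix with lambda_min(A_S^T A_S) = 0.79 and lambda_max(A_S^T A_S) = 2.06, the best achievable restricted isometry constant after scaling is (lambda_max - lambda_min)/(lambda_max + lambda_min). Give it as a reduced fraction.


lambda_max - lambda_min = 2.06 - 0.79 = 1.27.
lambda_max + lambda_min = 2.06 + 0.79 = 2.85.
delta = 1.27/2.85 = 127/285.

127/285


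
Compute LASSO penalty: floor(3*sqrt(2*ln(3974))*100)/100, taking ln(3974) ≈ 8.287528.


ln(3974) ≈ 8.287528.
2*ln(n) ≈ 16.575056.
sqrt(2*ln(n)) ≈ sqrt(16.575056) ≈ 4.071247.
lambda ≈ 3*4.071247 = 12.213741.
floor(lambda*100)/100 = 12.21.

12.21


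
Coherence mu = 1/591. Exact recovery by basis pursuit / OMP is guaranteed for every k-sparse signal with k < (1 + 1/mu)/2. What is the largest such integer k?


1/mu = 591.
1 + 1/mu = 592.
(1 + 1/mu)/2 = 296 is an integer and the inequality is strict, so k_max = 296 - 1 = 295.

295


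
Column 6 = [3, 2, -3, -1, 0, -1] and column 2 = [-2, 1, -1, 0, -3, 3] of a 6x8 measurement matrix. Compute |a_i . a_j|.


Inner product: 3*-2 + 2*1 + -3*-1 + -1*0 + 0*-3 + -1*3
Products: [-6, 2, 3, 0, 0, -3]
Sum = -4.
|dot| = 4.

4


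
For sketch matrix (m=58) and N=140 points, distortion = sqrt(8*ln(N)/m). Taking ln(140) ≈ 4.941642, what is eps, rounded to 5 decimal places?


ln(140) ≈ 4.941642.
8*ln(N)/m ≈ 8*4.941642/58 ≈ 0.68160579.
eps = sqrt(0.68160579) ≈ 0.8255942 ≈ 0.82559.

0.82559


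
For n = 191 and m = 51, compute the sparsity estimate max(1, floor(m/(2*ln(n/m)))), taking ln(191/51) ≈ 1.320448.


n/m = 191/51.
ln(n/m) ≈ 1.320448.
2*ln(n/m) ≈ 2.640896.
m/(2*ln(n/m)) ≈ 51/2.640896 ≈ 19.3116.
floor = 19.
k_max = max(1, 19) = 19.

19


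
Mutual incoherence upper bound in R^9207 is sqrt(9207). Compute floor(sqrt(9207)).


95^2 = 9025 <= 9207 < 9216 = 96^2, so 95 <= sqrt(9207) < 96.
floor(sqrt(9207)) = 95.

95


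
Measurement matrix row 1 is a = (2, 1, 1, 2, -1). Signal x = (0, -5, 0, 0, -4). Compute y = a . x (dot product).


Non-zero terms: ['1*-5', '-1*-4']
Products: [-5, 4]
y = sum = -1.

-1


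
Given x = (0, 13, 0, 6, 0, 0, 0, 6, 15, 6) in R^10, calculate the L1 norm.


Non-zero entries: [(1, 13), (3, 6), (7, 6), (8, 15), (9, 6)]
Absolute values: [13, 6, 6, 15, 6]
||x||_1 = sum = 46.

46


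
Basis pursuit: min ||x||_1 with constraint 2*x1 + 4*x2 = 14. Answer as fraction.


Axis intercepts:
  x1 = 7, x2 = 0: L1 = 7
  x1 = 0, x2 = 7/2: L1 = 7/2
x* = (0, 7/2)
||x*||_1 = 7/2.

7/2


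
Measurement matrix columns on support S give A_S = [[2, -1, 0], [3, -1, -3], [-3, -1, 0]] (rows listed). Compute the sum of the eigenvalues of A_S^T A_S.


Sum of eigenvalues of A_S^T A_S = trace(A_S^T A_S) = sum of squared column norms of A_S.
A_S^T A_S diagonal: [22, 3, 9].
trace = 22 + 3 + 9 = 34.

34


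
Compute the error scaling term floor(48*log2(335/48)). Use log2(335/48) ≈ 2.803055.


log2(n/k) = log2(335/48) ≈ 2.803055.
k*log2(n/k) ≈ 48*2.803055 = 134.54664.
floor(134.54664) = 134.

134


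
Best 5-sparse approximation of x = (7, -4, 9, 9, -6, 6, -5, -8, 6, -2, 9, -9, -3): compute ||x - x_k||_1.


Sorted |x_i| descending: [9, 9, 9, 9, 8, 7, 6, 6, 6, 5, 4, 3, 2]
Keep top 5: [9, 9, 9, 9, 8]
Tail entries: [7, 6, 6, 6, 5, 4, 3, 2]
L1 error = sum of tail = 39.

39


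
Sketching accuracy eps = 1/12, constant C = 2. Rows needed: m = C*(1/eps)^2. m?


1/eps = 12.
(1/eps)^2 = 144.
m = 2*144 = 288.

288


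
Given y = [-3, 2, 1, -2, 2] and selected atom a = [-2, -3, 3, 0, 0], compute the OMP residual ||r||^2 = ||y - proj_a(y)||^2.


a^T a = 22.
a^T y = 3.
coeff = 3/22 = 3/22.
||r||^2 = 475/22.

475/22


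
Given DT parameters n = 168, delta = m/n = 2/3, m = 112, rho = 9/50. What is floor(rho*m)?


m = 2/3*168 = 112.
rho = 9/50.
rho*m = 9/50*112 = 20.16.
k = floor(20.16) = 20.

20


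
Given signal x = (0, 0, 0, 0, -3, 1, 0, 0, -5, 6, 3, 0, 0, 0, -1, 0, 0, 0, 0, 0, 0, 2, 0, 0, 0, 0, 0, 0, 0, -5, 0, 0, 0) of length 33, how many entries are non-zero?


Non-zero positions: [4, 5, 8, 9, 10, 14, 21, 29].
Sparsity = 8.

8


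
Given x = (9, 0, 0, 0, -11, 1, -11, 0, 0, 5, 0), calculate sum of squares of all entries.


Non-zero entries: [(0, 9), (4, -11), (5, 1), (6, -11), (9, 5)]
Squares: [81, 121, 1, 121, 25]
||x||_2^2 = sum = 349.

349


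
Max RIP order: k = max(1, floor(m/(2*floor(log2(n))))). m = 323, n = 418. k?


floor(log2(418)) = 8.
2*8 = 16.
m/(2*floor(log2(n))) = 323/16 ≈ 20.1875.
floor = 20.
k = max(1, 20) = 20.

20


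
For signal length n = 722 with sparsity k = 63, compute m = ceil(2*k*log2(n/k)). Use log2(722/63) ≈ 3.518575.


log2(n/k) = log2(722/63) ≈ 3.518575.
2*k*log2(n/k) ≈ 2*63*3.518575 = 443.34045.
m = ceil(443.34045) = 444.

444


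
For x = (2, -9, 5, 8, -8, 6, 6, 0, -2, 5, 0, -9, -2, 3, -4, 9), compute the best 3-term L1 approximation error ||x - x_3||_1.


Sorted |x_i| descending: [9, 9, 9, 8, 8, 6, 6, 5, 5, 4, 3, 2, 2, 2, 0, 0]
Keep top 3: [9, 9, 9]
Tail entries: [8, 8, 6, 6, 5, 5, 4, 3, 2, 2, 2, 0, 0]
L1 error = sum of tail = 51.

51


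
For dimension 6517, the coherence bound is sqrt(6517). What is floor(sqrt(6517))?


80^2 = 6400 <= 6517 < 6561 = 81^2, so 80 <= sqrt(6517) < 81.
floor(sqrt(6517)) = 80.

80


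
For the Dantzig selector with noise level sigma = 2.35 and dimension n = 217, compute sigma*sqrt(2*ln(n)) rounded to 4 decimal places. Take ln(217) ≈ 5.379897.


ln(217) ≈ 5.379897.
2*ln(n) ≈ 10.759794.
sqrt(2*ln(n)) ≈ sqrt(10.759794) ≈ 3.280212.
threshold ≈ 2.35*3.280212 = 7.7084982 ≈ 7.7085.

7.7085


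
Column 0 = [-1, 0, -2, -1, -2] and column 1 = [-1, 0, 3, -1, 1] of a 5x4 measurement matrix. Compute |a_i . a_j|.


Inner product: -1*-1 + 0*0 + -2*3 + -1*-1 + -2*1
Products: [1, 0, -6, 1, -2]
Sum = -6.
|dot| = 6.

6


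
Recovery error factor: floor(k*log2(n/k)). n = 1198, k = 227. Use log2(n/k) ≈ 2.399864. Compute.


log2(n/k) = log2(1198/227) ≈ 2.399864.
k*log2(n/k) ≈ 227*2.399864 = 544.769128.
floor(544.769128) = 544.

544


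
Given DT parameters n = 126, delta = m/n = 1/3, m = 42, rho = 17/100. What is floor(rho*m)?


m = 1/3*126 = 42.
rho = 17/100.
rho*m = 17/100*42 = 7.14.
k = floor(7.14) = 7.

7


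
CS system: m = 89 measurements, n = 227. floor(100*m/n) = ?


100*m/n = 100*89/227 ≈ 39.207.
floor = 39.

39


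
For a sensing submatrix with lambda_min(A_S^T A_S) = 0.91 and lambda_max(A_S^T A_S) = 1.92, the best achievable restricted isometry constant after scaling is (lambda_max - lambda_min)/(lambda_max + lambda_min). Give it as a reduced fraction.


lambda_max - lambda_min = 1.92 - 0.91 = 1.01.
lambda_max + lambda_min = 1.92 + 0.91 = 2.83.
delta = 1.01/2.83 = 101/283.

101/283


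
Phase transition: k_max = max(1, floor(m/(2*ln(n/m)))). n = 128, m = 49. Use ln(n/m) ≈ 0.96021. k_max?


n/m = 128/49.
ln(n/m) ≈ 0.96021.
2*ln(n/m) ≈ 1.92042.
m/(2*ln(n/m)) ≈ 49/1.92042 ≈ 25.5153.
floor = 25.
k_max = max(1, 25) = 25.

25


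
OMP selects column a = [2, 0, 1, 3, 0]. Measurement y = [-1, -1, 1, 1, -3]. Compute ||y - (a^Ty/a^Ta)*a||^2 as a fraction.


a^T a = 14.
a^T y = 2.
coeff = 2/14 = 1/7.
||r||^2 = 89/7.

89/7


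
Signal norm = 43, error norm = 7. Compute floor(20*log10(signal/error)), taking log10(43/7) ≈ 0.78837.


||x||/||e|| = 43/7.
log10(43/7) ≈ 0.78837.
20*log10(||x||/||e||) ≈ 20*0.78837 = 15.7674.
floor(15.7674) = 15.

15


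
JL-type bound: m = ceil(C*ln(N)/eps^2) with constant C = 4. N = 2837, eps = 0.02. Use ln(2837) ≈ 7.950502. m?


ln(2837) ≈ 7.950502.
eps^2 = 0.02^2 = 0.0004.
C*ln(N)/eps^2 ≈ 4*7.950502/0.0004 ≈ 79505.02.
m = ceil(79505.02) = 79506.

79506


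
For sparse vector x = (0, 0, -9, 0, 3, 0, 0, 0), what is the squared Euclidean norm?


Non-zero entries: [(2, -9), (4, 3)]
Squares: [81, 9]
||x||_2^2 = sum = 90.

90


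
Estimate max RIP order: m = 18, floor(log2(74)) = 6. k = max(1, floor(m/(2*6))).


floor(log2(74)) = 6.
2*6 = 12.
m/(2*floor(log2(n))) = 18/12 ≈ 1.5.
floor = 1.
k = max(1, 1) = 1.

1


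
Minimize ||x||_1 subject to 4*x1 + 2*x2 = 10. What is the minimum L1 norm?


Axis intercepts:
  x1 = 5/2, x2 = 0: L1 = 5/2
  x1 = 0, x2 = 5: L1 = 5
x* = (5/2, 0)
||x*||_1 = 5/2.

5/2


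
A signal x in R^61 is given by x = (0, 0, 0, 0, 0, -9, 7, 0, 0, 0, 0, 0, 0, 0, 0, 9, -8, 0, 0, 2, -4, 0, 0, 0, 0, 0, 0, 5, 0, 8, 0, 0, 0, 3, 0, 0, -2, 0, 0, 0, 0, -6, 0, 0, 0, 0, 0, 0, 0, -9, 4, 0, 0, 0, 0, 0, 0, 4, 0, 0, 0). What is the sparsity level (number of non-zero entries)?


Non-zero positions: [5, 6, 15, 16, 19, 20, 27, 29, 33, 36, 41, 49, 50, 57].
Sparsity = 14.

14


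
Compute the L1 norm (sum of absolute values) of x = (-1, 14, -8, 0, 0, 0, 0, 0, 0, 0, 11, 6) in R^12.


Non-zero entries: [(0, -1), (1, 14), (2, -8), (10, 11), (11, 6)]
Absolute values: [1, 14, 8, 11, 6]
||x||_1 = sum = 40.

40


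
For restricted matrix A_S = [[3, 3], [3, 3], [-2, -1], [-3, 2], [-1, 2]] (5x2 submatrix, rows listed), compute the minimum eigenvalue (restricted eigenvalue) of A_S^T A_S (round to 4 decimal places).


A_S^T A_S = [[32, 12], [12, 27]].
trace = 59.
det = 720.
disc = trace^2 - 4*det = 3481 - 4*720 = 601.
sqrt(601) ≈ 24.515301.
lam_min = (59 - sqrt(601))/2 ≈ (59 - 24.515301)/2 = 17.2423495 ≈ 17.2423.

17.2423


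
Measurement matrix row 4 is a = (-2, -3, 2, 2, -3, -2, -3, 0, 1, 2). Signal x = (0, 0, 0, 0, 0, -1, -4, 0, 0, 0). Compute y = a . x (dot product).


Non-zero terms: ['-2*-1', '-3*-4']
Products: [2, 12]
y = sum = 14.

14


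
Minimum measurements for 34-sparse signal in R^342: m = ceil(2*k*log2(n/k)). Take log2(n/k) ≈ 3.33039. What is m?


log2(n/k) = log2(342/34) ≈ 3.33039.
2*k*log2(n/k) ≈ 2*34*3.33039 = 226.46652.
m = ceil(226.46652) = 227.

227


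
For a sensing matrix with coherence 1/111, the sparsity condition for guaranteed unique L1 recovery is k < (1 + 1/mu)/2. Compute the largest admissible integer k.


1/mu = 111.
1 + 1/mu = 112.
(1 + 1/mu)/2 = 56 is an integer and the inequality is strict, so k_max = 56 - 1 = 55.

55


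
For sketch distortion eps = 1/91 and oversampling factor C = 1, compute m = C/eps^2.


1/eps = 91.
(1/eps)^2 = 8281.
m = 1*8281 = 8281.

8281


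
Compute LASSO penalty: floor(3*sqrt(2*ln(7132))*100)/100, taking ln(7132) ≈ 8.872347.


ln(7132) ≈ 8.872347.
2*ln(n) ≈ 17.744694.
sqrt(2*ln(n)) ≈ sqrt(17.744694) ≈ 4.212445.
lambda ≈ 3*4.212445 = 12.637335.
floor(lambda*100)/100 = 12.63.

12.63


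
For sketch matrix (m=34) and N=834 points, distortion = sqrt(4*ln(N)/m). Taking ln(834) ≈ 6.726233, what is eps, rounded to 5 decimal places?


ln(834) ≈ 6.726233.
4*ln(N)/m ≈ 4*6.726233/34 ≈ 0.79132153.
eps = sqrt(0.79132153) ≈ 0.8895625 ≈ 0.88956.

0.88956


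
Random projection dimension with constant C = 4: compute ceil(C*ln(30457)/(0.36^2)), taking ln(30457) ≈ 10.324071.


ln(30457) ≈ 10.324071.
eps^2 = 0.36^2 = 0.1296.
C*ln(N)/eps^2 ≈ 4*10.324071/0.1296 ≈ 318.6442.
m = ceil(318.6442) = 319.

319


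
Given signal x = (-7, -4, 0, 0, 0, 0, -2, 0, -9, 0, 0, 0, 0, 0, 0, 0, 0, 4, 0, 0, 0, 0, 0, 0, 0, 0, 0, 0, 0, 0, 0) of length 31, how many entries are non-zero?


Non-zero positions: [0, 1, 6, 8, 17].
Sparsity = 5.

5


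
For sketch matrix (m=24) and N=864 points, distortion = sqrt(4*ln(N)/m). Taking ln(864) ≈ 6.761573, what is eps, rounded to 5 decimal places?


ln(864) ≈ 6.761573.
4*ln(N)/m ≈ 4*6.761573/24 ≈ 1.12692883.
eps = sqrt(1.12692883) ≈ 1.061569 ≈ 1.06157.

1.06157


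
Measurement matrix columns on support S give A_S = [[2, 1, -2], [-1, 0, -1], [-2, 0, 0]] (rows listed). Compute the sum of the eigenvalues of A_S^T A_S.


Sum of eigenvalues of A_S^T A_S = trace(A_S^T A_S) = sum of squared column norms of A_S.
A_S^T A_S diagonal: [9, 1, 5].
trace = 9 + 1 + 5 = 15.

15


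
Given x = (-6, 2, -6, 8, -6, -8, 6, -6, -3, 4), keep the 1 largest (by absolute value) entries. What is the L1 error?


Sorted |x_i| descending: [8, 8, 6, 6, 6, 6, 6, 4, 3, 2]
Keep top 1: [8]
Tail entries: [8, 6, 6, 6, 6, 6, 4, 3, 2]
L1 error = sum of tail = 47.

47


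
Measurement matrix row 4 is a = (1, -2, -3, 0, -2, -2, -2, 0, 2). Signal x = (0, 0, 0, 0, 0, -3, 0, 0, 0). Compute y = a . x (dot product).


Non-zero terms: ['-2*-3']
Products: [6]
y = sum = 6.

6


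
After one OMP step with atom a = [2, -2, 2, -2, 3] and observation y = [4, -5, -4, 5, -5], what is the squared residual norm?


a^T a = 25.
a^T y = -15.
coeff = -15/25 = -3/5.
||r||^2 = 98.

98


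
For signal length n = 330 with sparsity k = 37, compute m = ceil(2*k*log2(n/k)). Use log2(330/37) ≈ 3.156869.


log2(n/k) = log2(330/37) ≈ 3.156869.
2*k*log2(n/k) ≈ 2*37*3.156869 = 233.608306.
m = ceil(233.608306) = 234.

234


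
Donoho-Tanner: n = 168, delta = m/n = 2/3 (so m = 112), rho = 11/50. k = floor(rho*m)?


m = 2/3*168 = 112.
rho = 11/50.
rho*m = 11/50*112 = 24.64.
k = floor(24.64) = 24.

24


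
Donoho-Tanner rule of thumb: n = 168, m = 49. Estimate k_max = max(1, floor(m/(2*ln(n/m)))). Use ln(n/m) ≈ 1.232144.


n/m = 168/49 = 24/7.
ln(n/m) ≈ 1.232144.
2*ln(n/m) ≈ 2.464288.
m/(2*ln(n/m)) ≈ 49/2.464288 ≈ 19.884.
floor = 19.
k_max = max(1, 19) = 19.

19


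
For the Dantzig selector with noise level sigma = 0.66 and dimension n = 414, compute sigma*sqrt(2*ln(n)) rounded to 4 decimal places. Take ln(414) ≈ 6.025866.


ln(414) ≈ 6.025866.
2*ln(n) ≈ 12.051732.
sqrt(2*ln(n)) ≈ sqrt(12.051732) ≈ 3.47156.
threshold ≈ 0.66*3.47156 = 2.2912296 ≈ 2.2912.

2.2912


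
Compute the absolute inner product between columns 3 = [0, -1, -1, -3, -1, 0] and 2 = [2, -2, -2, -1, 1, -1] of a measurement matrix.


Inner product: 0*2 + -1*-2 + -1*-2 + -3*-1 + -1*1 + 0*-1
Products: [0, 2, 2, 3, -1, 0]
Sum = 6.
|dot| = 6.

6


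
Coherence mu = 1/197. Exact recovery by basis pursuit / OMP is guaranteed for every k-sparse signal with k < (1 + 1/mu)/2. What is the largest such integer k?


1/mu = 197.
1 + 1/mu = 198.
(1 + 1/mu)/2 = 99 is an integer and the inequality is strict, so k_max = 99 - 1 = 98.

98
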